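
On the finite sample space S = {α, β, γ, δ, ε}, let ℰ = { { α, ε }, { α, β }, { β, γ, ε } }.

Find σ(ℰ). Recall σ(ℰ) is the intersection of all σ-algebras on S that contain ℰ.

|σ(ℰ)| = 32.  σ(ℰ) = { {  }, { α }, { β }, { γ }, { δ }, { ε }, { α, β }, { α, γ }, { α, δ }, { α, ε }, { β, γ }, { β, δ }, { β, ε }, { γ, δ }, { γ, ε }, { δ, ε }, { α, β, γ }, { α, β, δ }, { α, β, ε }, { α, γ, δ }, { α, γ, ε }, { α, δ, ε }, { β, γ, δ }, { β, γ, ε }, { β, δ, ε }, { γ, δ, ε }, { α, β, γ, δ }, { α, β, γ, ε }, { α, β, δ, ε }, { α, γ, δ, ε }, { β, γ, δ, ε }, S }

Check:
Initial family (5 sets): { {  }, { α, β }, { α, ε }, { β, γ, ε }, S }.
Round 1: 5 new —
  { α, δ }  = complement { β, γ, ε }
  { α, β, ε }  = { α, β } ∪ { α, ε }
  { β, γ, δ }  = complement { α, ε }
  { γ, δ, ε }  = complement { α, β }
  { α, β, γ, ε }  = { β, γ, ε } ∪ { α, β }
  |family| = 10
Round 2: +8 →
  { δ }  = complement { α, β, γ, ε }
  { γ, δ }  = complement { α, β, ε }
  { α, β, δ }  = { α, β } ∪ { α, δ }
  { α, δ, ε }  = { α, δ } ∪ { α, ε }
  { α, β, γ, δ }  = { β, γ, δ } ∪ { α, β }
  { α, β, δ, ε }  = { α, β, ε } ∪ { α, δ }
  { α, γ, δ, ε }  = { γ, δ, ε } ∪ { α, δ }
  { β, γ, δ, ε }  = { γ, δ, ε } ∪ { β, γ, δ }
  |family| = 18
Round 3. New:
  { α }  = complement { β, γ, δ, ε }
  { β }  = complement { α, γ, δ, ε }
  { γ }  = complement { α, β, δ, ε }
  { ε }  = complement { α, β, γ, δ }
  { β, γ }  = complement { α, δ, ε }
  { γ, ε }  = complement { α, β, δ }
  { α, γ, δ }  = { γ, δ } ∪ { α, δ }
  |family| = 25
Round 4. New:
  { α, γ }  = { γ } ∪ { α }
  { β, δ }  = { β } ∪ { δ }
  { β, ε }  = complement { α, γ, δ }
  { δ, ε }  = { ε } ∪ { δ }
  { α, β, γ }  = { α, β } ∪ { γ }
  { α, γ, ε }  = { γ } ∪ { α, ε }
  |family| = 31
Round 5 adds 1:
  { β, δ, ε }  = complement { α, γ }
  |family| = 32
Round 6: no new sets; the family is a σ-algebra.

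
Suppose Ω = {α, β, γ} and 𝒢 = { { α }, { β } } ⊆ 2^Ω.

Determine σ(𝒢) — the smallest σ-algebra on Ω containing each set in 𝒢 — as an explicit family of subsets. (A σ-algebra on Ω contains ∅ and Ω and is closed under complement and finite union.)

Start: 𝒢 ∪ {∅, Ω} = { {}, { α }, { β }, Ω }.
Step 1 adds 3:
  { α, β }  = { α } ∪ { β }
  { α, γ }  = Ω∖{ β }
  { β, γ }  = Ω∖{ α }
  — 7 sets.
Step 2. New:
  { γ }  = Ω∖{ α, β }
  — 8 sets.
Step 3: closed — nothing new.

|σ(𝒢)| = 8.  σ(𝒢) = { {}, { α }, { β }, { γ }, { α, β }, { α, γ }, { β, γ }, Ω }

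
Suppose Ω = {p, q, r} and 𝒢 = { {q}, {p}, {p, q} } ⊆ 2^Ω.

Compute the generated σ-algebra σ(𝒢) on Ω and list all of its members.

σ(𝒢) (8 sets): { {}, {p}, {q}, {r}, {p, q}, {p, r}, {q, r}, Ω }

Trace:
Start: 𝒢 ∪ {∅, Ω} = { {}, {p}, {q}, {p, q}, Ω }.
Iteration 1 (3 new):
  {r}  = complement {p, q}
  {p, r}  = complement {q}
  {q, r}  = complement {p}
  — 8 sets.
After Iteration 2 the family is unchanged; done.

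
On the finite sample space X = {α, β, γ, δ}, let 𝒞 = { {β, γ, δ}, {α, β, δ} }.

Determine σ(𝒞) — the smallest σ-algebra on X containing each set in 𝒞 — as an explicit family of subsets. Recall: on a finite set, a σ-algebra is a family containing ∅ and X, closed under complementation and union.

|σ(𝒞)| = 8.  σ(𝒞) = { ∅, {α}, {γ}, {α, γ}, {β, δ}, {α, β, δ}, {β, γ, δ}, X }

Working:
Begin from { ∅, {α, β, δ}, {β, γ, δ}, X } (that is, 𝒞 plus ∅ and X).
Round 1: +2 →
  {α}  = complement {β, γ, δ}
  {γ}  = complement {α, β, δ}
  (now 6)
Round 2 (1 new):
  {α, γ}  = {γ} ∪ {α}
  (now 7)
Round 3: 1 new —
  {β, δ}  = complement {α, γ}
  (now 8)
Round 4: stable.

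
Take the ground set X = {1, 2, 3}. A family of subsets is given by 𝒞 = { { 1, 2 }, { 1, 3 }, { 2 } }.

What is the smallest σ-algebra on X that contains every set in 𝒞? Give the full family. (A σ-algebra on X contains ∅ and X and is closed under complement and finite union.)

|σ(𝒞)| = 8.  σ(𝒞) = { {  }, { 1 }, { 2 }, { 3 }, { 1, 2 }, { 1, 3 }, { 2, 3 }, X }

Trace:
Initial family (5 sets): { {  }, { 2 }, { 1, 2 }, { 1, 3 }, X }.
Step 1: +1 →
  { 3 }  = { 1, 2 }ᶜ
Step 2 (1 new):
  { 2, 3 }  = { 3 } ∪ { 2 }
Step 3 (1 new):
  { 1 }  = { 2, 3 }ᶜ
After Step 4 the family is unchanged; done.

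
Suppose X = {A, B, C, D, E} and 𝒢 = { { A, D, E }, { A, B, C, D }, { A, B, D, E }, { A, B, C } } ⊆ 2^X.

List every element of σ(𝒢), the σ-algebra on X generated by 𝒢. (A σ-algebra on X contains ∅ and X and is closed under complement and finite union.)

Take S₀ = 𝒢 ∪ {∅, X} = { {}, { A, B, C }, { A, D, E }, { A, B, C, D }, { A, B, D, E }, X }.
Step 1 (4 new):
  { C }  = X∖{ A, B, D, E }
  { E }  = X∖{ A, B, C, D }
  { B, C }  = X∖{ A, D, E }
  { D, E }  = X∖{ A, B, C }
Step 2 (6 new):
  { C, E }  = { E } ∪ { C }
  { B, C, E }  = { E } ∪ { B, C }
  { C, D, E }  = { D, E } ∪ { C }
  { A, B, C, E }  = { A, B, C } ∪ { E }
  { A, C, D, E }  = { A, D, E } ∪ { C }
  { B, C, D, E }  = { D, E } ∪ { B, C }
Step 3 (6 new):
  { A }  = X∖{ B, C, D, E }
  { B }  = X∖{ A, C, D, E }
  { D }  = X∖{ A, B, C, E }
  { A, B }  = X∖{ C, D, E }
  { A, D }  = X∖{ B, C, E }
  { A, B, D }  = X∖{ C, E }
Step 4 (10 new):
  { A, C }  = { C } ∪ { A }
  { A, E }  = { E } ∪ { A }
  { B, D }  = { B } ∪ { D }
  { B, E }  = { B } ∪ { E }
  { C, D }  = { C } ∪ { D }
  { A, B, E }  = { A, B } ∪ { E }
  { A, C, D }  = { C } ∪ { A, D }
  { A, C, E }  = { C, E } ∪ { A }
  { B, C, D }  = { B, C } ∪ { D }
  { B, D, E }  = { B } ∪ { D, E }
Step 5 adds nothing — fixpoint reached.

Hence σ(𝒢) has 32 members: { {}, { A }, { B }, { C }, { D }, { E }, { A, B }, { A, C }, { A, D }, { A, E }, { B, C }, { B, D }, { B, E }, { C, D }, { C, E }, { D, E }, { A, B, C }, { A, B, D }, { A, B, E }, { A, C, D }, { A, C, E }, { A, D, E }, { B, C, D }, { B, C, E }, { B, D, E }, { C, D, E }, { A, B, C, D }, { A, B, C, E }, { A, B, D, E }, { A, C, D, E }, { B, C, D, E }, X }.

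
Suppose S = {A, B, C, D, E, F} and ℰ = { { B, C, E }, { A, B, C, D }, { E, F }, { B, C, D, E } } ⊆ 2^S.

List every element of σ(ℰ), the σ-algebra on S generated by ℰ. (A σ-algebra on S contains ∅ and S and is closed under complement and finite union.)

Start: ℰ ∪ {∅, S} = { {}, { E, F }, { B, C, E }, { A, B, C, D }, { B, C, D, E }, S }.
Pass 1: 5 new —
  { A, F }  = complement { B, C, D, E }
  { A, D, F }  = complement { B, C, E }
  { B, C, E, F }  = { B, C, E } ∪ { E, F }
  { A, B, C, D, E }  = { B, C, E } ∪ { A, B, C, D }
  { B, C, D, E, F }  = { E, F } ∪ { B, C, D, E }
  — 11 sets.
Pass 2. New:
  { A }  = complement { B, C, D, E, F }
  { F }  = complement { A, B, C, D, E }
  { A, D }  = complement { B, C, E, F }
  { A, E, F }  = { E, F } ∪ { A, F }
  { A, D, E, F }  = { E, F } ∪ { A, D, F }
  { A, B, C, D, F }  = { A, F } ∪ { A, B, C, D }
  { A, B, C, E, F }  = { A, F } ∪ { B, C, E }
  — 18 sets.
Pass 3 (5 new):
  { D }  = complement { A, B, C, E, F }
  { E }  = complement { A, B, C, D, F }
  { B, C }  = complement { A, D, E, F }
  { B, C, D }  = complement { A, E, F }
  { A, B, C, E }  = { B, C, E } ∪ { A }
  — 23 sets.
Pass 4 (9 new):
  { A, E }  = { A } ∪ { E }
  { D, E }  = { E } ∪ { D }
  { D, F }  = complement { A, B, C, E }
  { A, B, C }  = { A } ∪ { B, C }
  { A, D, E }  = { E } ∪ { A, D }
  { B, C, F }  = { F } ∪ { B, C }
  { D, E, F }  = { E, F } ∪ { D }
  { A, B, C, F }  = { A, F } ∪ { B, C }
  { B, C, D, F }  = { B, C, D } ∪ { F }
  — 32 sets.
Pass 5: no new sets; the family is a σ-algebra.

Therefore σ(ℰ) = { {}, { A }, { D }, { E }, { F }, { A, D }, { A, E }, { A, F }, { B, C }, { D, E }, { D, F }, { E, F }, { A, B, C }, { A, D, E }, { A, D, F }, { A, E, F }, { B, C, D }, { B, C, E }, { B, C, F }, { D, E, F }, { A, B, C, D }, { A, B, C, E }, { A, B, C, F }, { A, D, E, F }, { B, C, D, E }, { B, C, D, F }, { B, C, E, F }, { A, B, C, D, E }, { A, B, C, D, F }, { A, B, C, E, F }, { B, C, D, E, F }, S } (|σ(ℰ)| = 32).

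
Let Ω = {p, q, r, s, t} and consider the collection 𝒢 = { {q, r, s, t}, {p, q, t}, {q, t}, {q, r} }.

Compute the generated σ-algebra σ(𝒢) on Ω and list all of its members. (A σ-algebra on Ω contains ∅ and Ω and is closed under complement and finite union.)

Initial family (6 sets): { {}, {q, r}, {q, t}, {p, q, t}, {q, r, s, t}, Ω }.
Step 1 adds 6:
  {p}  = ᶜ of {q, r, s, t}
  {r, s}  = ᶜ of {p, q, t}
  {p, r, s}  = ᶜ of {q, t}
  {p, s, t}  = ᶜ of {q, r}
  {q, r, t}  = {q, t} ∪ {q, r}
  {p, q, r, t}  = {p, q, t} ∪ {q, r}
  — 12 sets.
Step 2. New:
  {s}  = ᶜ of {p, q, r, t}
  {p, s}  = ᶜ of {q, r, t}
  {p, q, r}  = {q, r} ∪ {p}
  {q, r, s}  = {r, s} ∪ {q, r}
  {p, q, r, s}  = {p, r, s} ∪ {q, r}
  {p, q, s, t}  = {p, s, t} ∪ {q, t}
  {p, r, s, t}  = {p, s, t} ∪ {r, s}
  — 19 sets.
Step 3 adds 6:
  {q}  = ᶜ of {p, r, s, t}
  {r}  = ᶜ of {p, q, s, t}
  {t}  = ᶜ of {p, q, r, s}
  {p, t}  = ᶜ of {q, r, s}
  {s, t}  = ᶜ of {p, q, r}
  {q, s, t}  = {q, t} ∪ {s}
  — 25 sets.
Step 4 adds 7:
  {p, q}  = {q} ∪ {p}
  {p, r}  = ᶜ of {q, s, t}
  {q, s}  = {q} ∪ {s}
  {r, t}  = {t} ∪ {r}
  {p, q, s}  = {q} ∪ {p, s}
  {p, r, t}  = {r} ∪ {p, t}
  {r, s, t}  = {r, s} ∪ {t}
  — 32 sets.
Step 5: already closed under ᶜ and ∪.

σ(𝒢) = { {}, {p}, {q}, {r}, {s}, {t}, {p, q}, {p, r}, {p, s}, {p, t}, {q, r}, {q, s}, {q, t}, {r, s}, {r, t}, {s, t}, {p, q, r}, {p, q, s}, {p, q, t}, {p, r, s}, {p, r, t}, {p, s, t}, {q, r, s}, {q, r, t}, {q, s, t}, {r, s, t}, {p, q, r, s}, {p, q, r, t}, {p, q, s, t}, {p, r, s, t}, {q, r, s, t}, Ω }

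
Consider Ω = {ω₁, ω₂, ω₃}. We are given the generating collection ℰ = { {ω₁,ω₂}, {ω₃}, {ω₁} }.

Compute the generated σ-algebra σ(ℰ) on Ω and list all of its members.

σ(ℰ) (8 sets): { ∅, {ω₁}, {ω₂}, {ω₃}, {ω₁,ω₂}, {ω₁,ω₃}, {ω₂,ω₃}, Ω }

Working:
Initial family (5 sets): { ∅, {ω₁}, {ω₃}, {ω₁,ω₂}, Ω }.
Step 1 (2 new):
  {ω₁,ω₃}  = {ω₃} ∪ {ω₁}
  {ω₂,ω₃}  = ᶜ of {ω₁}
  |family| = 7
Step 2 (1 new):
  {ω₂}  = ᶜ of {ω₁,ω₃}
  |family| = 8
Step 3: no new sets; the family is a σ-algebra.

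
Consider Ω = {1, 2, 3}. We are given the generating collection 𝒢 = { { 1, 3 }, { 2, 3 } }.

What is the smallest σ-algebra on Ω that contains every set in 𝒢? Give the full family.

Take S₀ = 𝒢 ∪ {∅, Ω} = { {  }, { 1, 3 }, { 2, 3 }, Ω }.
Step 1 adds 2:
  { 1 }  = Ω∖{ 2, 3 }
  { 2 }  = Ω∖{ 1, 3 }
Step 2: 1 new —
  { 1, 2 }  = { 2 } ∪ { 1 }
Step 3 (1 new):
  { 3 }  = Ω∖{ 1, 2 }
Step 4 adds nothing — fixpoint reached.

|σ(𝒢)| = 8.  σ(𝒢) = { {  }, { 1 }, { 2 }, { 3 }, { 1, 2 }, { 1, 3 }, { 2, 3 }, Ω }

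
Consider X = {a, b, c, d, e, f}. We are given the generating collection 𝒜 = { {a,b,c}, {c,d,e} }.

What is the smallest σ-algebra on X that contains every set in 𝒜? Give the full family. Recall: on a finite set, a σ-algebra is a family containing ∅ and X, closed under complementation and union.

Seed the family with 𝒜 together with ∅ and X: { {}, {a,b,c}, {c,d,e}, X }.
Step 1: +3 →
  {a,b,f}  = ᶜ of {c,d,e}
  {d,e,f}  = ᶜ of {a,b,c}
  {a,b,c,d,e}  = {c,d,e} ∪ {a,b,c}
  |family| = 7
Step 2: +4 →
  {f}  = ᶜ of {a,b,c,d,e}
  {a,b,c,f}  = {a,b,c} ∪ {a,b,f}
  {c,d,e,f}  = {c,d,e} ∪ {d,e,f}
  {a,b,d,e,f}  = {a,b,f} ∪ {d,e,f}
  |family| = 11
Step 3: +3 →
  {c}  = ᶜ of {a,b,d,e,f}
  {a,b}  = ᶜ of {c,d,e,f}
  {d,e}  = ᶜ of {a,b,c,f}
  |family| = 14
Step 4: 2 new —
  {c,f}  = {c} ∪ {f}
  {a,b,d,e}  = {d,e} ∪ {a,b}
  |family| = 16
Step 5: stable.

σ(𝒜) = { {}, {c}, {f}, {a,b}, {c,f}, {d,e}, {a,b,c}, {a,b,f}, {c,d,e}, {d,e,f}, {a,b,c,f}, {a,b,d,e}, {c,d,e,f}, {a,b,c,d,e}, {a,b,d,e,f}, X }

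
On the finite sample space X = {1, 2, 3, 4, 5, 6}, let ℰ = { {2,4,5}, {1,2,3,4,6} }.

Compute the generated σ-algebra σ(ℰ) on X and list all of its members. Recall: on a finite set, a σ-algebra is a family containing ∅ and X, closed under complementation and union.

Take S₀ = ℰ ∪ {∅, X} = { ∅, {2,4,5}, {1,2,3,4,6}, X }.
Step 1. New:
  {5}  = ᶜ of {1,2,3,4,6}
  {1,3,6}  = ᶜ of {2,4,5}
  — 6 sets.
Step 2 adds 1:
  {1,3,5,6}  = {1,3,6} ∪ {5}
  — 7 sets.
Step 3: +1 →
  {2,4}  = ᶜ of {1,3,5,6}
  — 8 sets.
After Step 4 the family is unchanged; done.

Hence σ(ℰ) has 8 members: { ∅, {5}, {2,4}, {1,3,6}, {2,4,5}, {1,3,5,6}, {1,2,3,4,6}, X }.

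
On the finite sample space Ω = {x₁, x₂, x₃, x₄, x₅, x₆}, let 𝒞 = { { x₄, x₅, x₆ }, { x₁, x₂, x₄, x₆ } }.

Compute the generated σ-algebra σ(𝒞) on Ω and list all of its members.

σ(𝒞) (16 sets): { {}, { x₃ }, { x₅ }, { x₁, x₂ }, { x₃, x₅ }, { x₄, x₆ }, { x₁, x₂, x₃ }, { x₁, x₂, x₅ }, { x₃, x₄, x₆ }, { x₄, x₅, x₆ }, { x₁, x₂, x₃, x₅ }, { x₁, x₂, x₄, x₆ }, { x₃, x₄, x₅, x₆ }, { x₁, x₂, x₃, x₄, x₆ }, { x₁, x₂, x₄, x₅, x₆ }, Ω }

Check:
Initial family (4 sets): { {}, { x₄, x₅, x₆ }, { x₁, x₂, x₄, x₆ }, Ω }.
Step 1: +3 →
  { x₃, x₅ }  = complement { x₁, x₂, x₄, x₆ }
  { x₁, x₂, x₃ }  = complement { x₄, x₅, x₆ }
  { x₁, x₂, x₄, x₅, x₆ }  = { x₁, x₂, x₄, x₆ } ∪ { x₄, x₅, x₆ }
  |family| = 7
Step 2: 4 new —
  { x₃ }  = complement { x₁, x₂, x₄, x₅, x₆ }
  { x₁, x₂, x₃, x₅ }  = { x₁, x₂, x₃ } ∪ { x₃, x₅ }
  { x₃, x₄, x₅, x₆ }  = { x₃, x₅ } ∪ { x₄, x₅, x₆ }
  { x₁, x₂, x₃, x₄, x₆ }  = { x₁, x₂, x₄, x₆ } ∪ { x₁, x₂, x₃ }
  |family| = 11
Step 3: +3 →
  { x₅ }  = complement { x₁, x₂, x₃, x₄, x₆ }
  { x₁, x₂ }  = complement { x₃, x₄, x₅, x₆ }
  { x₄, x₆ }  = complement { x₁, x₂, x₃, x₅ }
  |family| = 14
Step 4: 2 new —
  { x₁, x₂, x₅ }  = { x₁, x₂ } ∪ { x₅ }
  { x₃, x₄, x₆ }  = { x₃ } ∪ { x₄, x₆ }
  |family| = 16
Step 5: closed — nothing new.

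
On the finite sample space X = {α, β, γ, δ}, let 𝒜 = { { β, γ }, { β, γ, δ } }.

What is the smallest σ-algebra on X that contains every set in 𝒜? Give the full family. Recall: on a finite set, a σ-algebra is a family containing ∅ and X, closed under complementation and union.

Initial family (4 sets): { ∅, { β, γ }, { β, γ, δ }, X }.
Pass 1 adds 2:
  { α }  = ᶜ of { β, γ, δ }
  { α, δ }  = ᶜ of { β, γ }
  — 6 sets.
Pass 2. New:
  { α, β, γ }  = { β, γ } ∪ { α }
  — 7 sets.
Pass 3 (1 new):
  { δ }  = ᶜ of { α, β, γ }
  — 8 sets.
After Pass 4 the family is unchanged; done.

|σ(𝒜)| = 8.  σ(𝒜) = { ∅, { α }, { δ }, { α, δ }, { β, γ }, { α, β, γ }, { β, γ, δ }, X }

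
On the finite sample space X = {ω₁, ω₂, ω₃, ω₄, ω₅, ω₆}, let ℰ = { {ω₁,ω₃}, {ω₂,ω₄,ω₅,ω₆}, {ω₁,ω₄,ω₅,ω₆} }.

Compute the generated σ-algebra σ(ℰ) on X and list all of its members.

Take S₀ = ℰ ∪ {∅, X} = { {}, {ω₁,ω₃}, {ω₁,ω₄,ω₅,ω₆}, {ω₂,ω₄,ω₅,ω₆}, X }.
Round 1. New:
  {ω₂,ω₃}  = complement {ω₁,ω₄,ω₅,ω₆}
  {ω₁,ω₂,ω₄,ω₅,ω₆}  = {ω₂,ω₄,ω₅,ω₆} ∪ {ω₁,ω₄,ω₅,ω₆}
  {ω₁,ω₃,ω₄,ω₅,ω₆}  = {ω₁,ω₃} ∪ {ω₁,ω₄,ω₅,ω₆}
  |family| = 8
Round 2: 4 new —
  {ω₂}  = complement {ω₁,ω₃,ω₄,ω₅,ω₆}
  {ω₃}  = complement {ω₁,ω₂,ω₄,ω₅,ω₆}
  {ω₁,ω₂,ω₃}  = {ω₂,ω₃} ∪ {ω₁,ω₃}
  {ω₂,ω₃,ω₄,ω₅,ω₆}  = {ω₂,ω₄,ω₅,ω₆} ∪ {ω₂,ω₃}
  |family| = 12
Round 3. New:
  {ω₁}  = complement {ω₂,ω₃,ω₄,ω₅,ω₆}
  {ω₄,ω₅,ω₆}  = complement {ω₁,ω₂,ω₃}
  |family| = 14
Round 4 (2 new):
  {ω₁,ω₂}  = {ω₂} ∪ {ω₁}
  {ω₃,ω₄,ω₅,ω₆}  = {ω₃} ∪ {ω₄,ω₅,ω₆}
  |family| = 16
Round 5: closed — nothing new.

|σ(ℰ)| = 16.  σ(ℰ) = { {}, {ω₁}, {ω₂}, {ω₃}, {ω₁,ω₂}, {ω₁,ω₃}, {ω₂,ω₃}, {ω₁,ω₂,ω₃}, {ω₄,ω₅,ω₆}, {ω₁,ω₄,ω₅,ω₆}, {ω₂,ω₄,ω₅,ω₆}, {ω₃,ω₄,ω₅,ω₆}, {ω₁,ω₂,ω₄,ω₅,ω₆}, {ω₁,ω₃,ω₄,ω₅,ω₆}, {ω₂,ω₃,ω₄,ω₅,ω₆}, X }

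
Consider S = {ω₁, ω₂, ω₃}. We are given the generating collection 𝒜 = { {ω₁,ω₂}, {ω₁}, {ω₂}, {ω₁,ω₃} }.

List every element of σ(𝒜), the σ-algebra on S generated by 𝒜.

Answer: σ(𝒜) = { {}, {ω₁}, {ω₂}, {ω₃}, {ω₁,ω₂}, {ω₁,ω₃}, {ω₂,ω₃}, S }

Check:
Begin from { {}, {ω₁}, {ω₂}, {ω₁,ω₂}, {ω₁,ω₃}, S } (that is, 𝒜 plus ∅ and S).
Pass 1 (2 new):
  {ω₃}  = complement {ω₁,ω₂}
  {ω₂,ω₃}  = complement {ω₁}
  (now 8)
Pass 2: no new sets; the family is a σ-algebra.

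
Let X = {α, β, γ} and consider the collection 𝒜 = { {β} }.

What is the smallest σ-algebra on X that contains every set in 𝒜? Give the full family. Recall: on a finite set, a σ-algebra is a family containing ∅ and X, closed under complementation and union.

σ(𝒜) (4 sets): { {}, {β}, {α,γ}, X }

Trace:
Start: 𝒜 ∪ {∅, X} = { {}, {β}, X }.
Pass 1. New:
  {α,γ}  = complement {β}
Pass 2 adds nothing — fixpoint reached.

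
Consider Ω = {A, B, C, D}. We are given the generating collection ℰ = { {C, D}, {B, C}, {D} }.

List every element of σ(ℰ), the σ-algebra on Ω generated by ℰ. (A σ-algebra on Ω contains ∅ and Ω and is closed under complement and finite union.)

σ(ℰ) (16 sets): { {}, {A}, {B}, {C}, {D}, {A, B}, {A, C}, {A, D}, {B, C}, {B, D}, {C, D}, {A, B, C}, {A, B, D}, {A, C, D}, {B, C, D}, Ω }

Check:
Start: ℰ ∪ {∅, Ω} = { {}, {D}, {B, C}, {C, D}, Ω }.
Pass 1 adds 4:
  {A, B}  = complement {C, D}
  {A, D}  = complement {B, C}
  {A, B, C}  = complement {D}
  {B, C, D}  = {C, D} ∪ {B, C}
  [9 total]
Pass 2 (3 new):
  {A}  = complement {B, C, D}
  {A, B, D}  = {A, B} ∪ {A, D}
  {A, C, D}  = {C, D} ∪ {A, D}
  [12 total]
Pass 3 (2 new):
  {B}  = complement {A, C, D}
  {C}  = complement {A, B, D}
  [14 total]
Pass 4 adds 2:
  {A, C}  = {C} ∪ {A}
  {B, D}  = {D} ∪ {B}
  [16 total]
After Pass 5 the family is unchanged; done.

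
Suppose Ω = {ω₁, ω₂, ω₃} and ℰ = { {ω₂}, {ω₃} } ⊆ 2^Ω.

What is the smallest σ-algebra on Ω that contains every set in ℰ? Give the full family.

Initial family (4 sets): { {}, {ω₂}, {ω₃}, Ω }.
Step 1 adds 3:
  {ω₁, ω₂}  = Ω∖{ω₃}
  {ω₁, ω₃}  = Ω∖{ω₂}
  {ω₂, ω₃}  = {ω₃} ∪ {ω₂}
  |family| = 7
Step 2: +1 →
  {ω₁}  = Ω∖{ω₂, ω₃}
  |family| = 8
Step 3 adds nothing — fixpoint reached.

σ(ℰ) = { {}, {ω₁}, {ω₂}, {ω₃}, {ω₁, ω₂}, {ω₁, ω₃}, {ω₂, ω₃}, Ω }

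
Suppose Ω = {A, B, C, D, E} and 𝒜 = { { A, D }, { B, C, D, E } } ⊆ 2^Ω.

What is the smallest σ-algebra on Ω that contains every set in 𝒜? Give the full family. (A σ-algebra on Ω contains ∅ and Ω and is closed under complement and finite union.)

Take S₀ = 𝒜 ∪ {∅, Ω} = { {}, { A, D }, { B, C, D, E }, Ω }.
Step 1 adds 2:
  { A }  = { B, C, D, E }ᶜ
  { B, C, E }  = { A, D }ᶜ
  [6 total]
Step 2 (1 new):
  { A, B, C, E }  = { B, C, E } ∪ { A }
  [7 total]
Step 3: 1 new —
  { D }  = { A, B, C, E }ᶜ
  [8 total]
Step 4: closed — nothing new.

σ(𝒜) = { {}, { A }, { D }, { A, D }, { B, C, E }, { A, B, C, E }, { B, C, D, E }, Ω }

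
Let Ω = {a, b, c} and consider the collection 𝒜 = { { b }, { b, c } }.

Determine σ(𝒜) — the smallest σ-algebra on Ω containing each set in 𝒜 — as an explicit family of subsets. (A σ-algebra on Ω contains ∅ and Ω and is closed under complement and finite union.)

σ(𝒜) (8 sets): { {  }, { a }, { b }, { c }, { a, b }, { a, c }, { b, c }, Ω }

Trace:
Seed the family with 𝒜 together with ∅ and Ω: { {  }, { b }, { b, c }, Ω }.
Iteration 1 adds 2:
  { a }  = { b, c }ᶜ
  { a, c }  = { b }ᶜ
  |family| = 6
Iteration 2 (1 new):
  { a, b }  = { b } ∪ { a }
  |family| = 7
Iteration 3. New:
  { c }  = { a, b }ᶜ
  |family| = 8
Iteration 4 adds nothing — fixpoint reached.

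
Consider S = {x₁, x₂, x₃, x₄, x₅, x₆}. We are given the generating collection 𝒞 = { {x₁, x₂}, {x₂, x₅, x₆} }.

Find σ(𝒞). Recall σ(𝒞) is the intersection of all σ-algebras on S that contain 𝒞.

Answer: σ(𝒞) = { ∅, {x₁}, {x₂}, {x₁, x₂}, {x₃, x₄}, {x₅, x₆}, {x₁, x₃, x₄}, {x₁, x₅, x₆}, {x₂, x₃, x₄}, {x₂, x₅, x₆}, {x₁, x₂, x₃, x₄}, {x₁, x₂, x₅, x₆}, {x₃, x₄, x₅, x₆}, {x₁, x₃, x₄, x₅, x₆}, {x₂, x₃, x₄, x₅, x₆}, S }

Check:
Seed the family with 𝒞 together with ∅ and S: { ∅, {x₁, x₂}, {x₂, x₅, x₆}, S }.
Step 1 (3 new):
  {x₁, x₃, x₄}  = complement {x₂, x₅, x₆}
  {x₁, x₂, x₅, x₆}  = {x₁, x₂} ∪ {x₂, x₅, x₆}
  {x₃, x₄, x₅, x₆}  = complement {x₁, x₂}
  — 7 sets.
Step 2 adds 4:
  {x₃, x₄}  = complement {x₁, x₂, x₅, x₆}
  {x₁, x₂, x₃, x₄}  = {x₁, x₃, x₄} ∪ {x₁, x₂}
  {x₁, x₃, x₄, x₅, x₆}  = {x₁, x₃, x₄} ∪ {x₃, x₄, x₅, x₆}
  {x₂, x₃, x₄, x₅, x₆}  = {x₃, x₄, x₅, x₆} ∪ {x₂, x₅, x₆}
  — 11 sets.
Step 3: +3 →
  {x₁}  = complement {x₂, x₃, x₄, x₅, x₆}
  {x₂}  = complement {x₁, x₃, x₄, x₅, x₆}
  {x₅, x₆}  = complement {x₁, x₂, x₃, x₄}
  — 14 sets.
Step 4 (2 new):
  {x₁, x₅, x₆}  = {x₅, x₆} ∪ {x₁}
  {x₂, x₃, x₄}  = {x₃, x₄} ∪ {x₂}
  — 16 sets.
Step 5: closed — nothing new.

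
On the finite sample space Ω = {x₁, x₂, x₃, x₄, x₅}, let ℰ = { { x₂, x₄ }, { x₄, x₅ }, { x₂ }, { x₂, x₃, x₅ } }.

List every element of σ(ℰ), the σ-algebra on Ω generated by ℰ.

|σ(ℰ)| = 32.  σ(ℰ) = { {}, { x₁ }, { x₂ }, { x₃ }, { x₄ }, { x₅ }, { x₁, x₂ }, { x₁, x₃ }, { x₁, x₄ }, { x₁, x₅ }, { x₂, x₃ }, { x₂, x₄ }, { x₂, x₅ }, { x₃, x₄ }, { x₃, x₅ }, { x₄, x₅ }, { x₁, x₂, x₃ }, { x₁, x₂, x₄ }, { x₁, x₂, x₅ }, { x₁, x₃, x₄ }, { x₁, x₃, x₅ }, { x₁, x₄, x₅ }, { x₂, x₃, x₄ }, { x₂, x₃, x₅ }, { x₂, x₄, x₅ }, { x₃, x₄, x₅ }, { x₁, x₂, x₃, x₄ }, { x₁, x₂, x₃, x₅ }, { x₁, x₂, x₄, x₅ }, { x₁, x₃, x₄, x₅ }, { x₂, x₃, x₄, x₅ }, Ω }

Derivation:
Seed the family with ℰ together with ∅ and Ω: { {}, { x₂ }, { x₂, x₄ }, { x₄, x₅ }, { x₂, x₃, x₅ }, Ω }.
Pass 1 adds 6:
  { x₁, x₄ }  = ᶜ of { x₂, x₃, x₅ }
  { x₁, x₂, x₃ }  = ᶜ of { x₄, x₅ }
  { x₁, x₃, x₅ }  = ᶜ of { x₂, x₄ }
  { x₂, x₄, x₅ }  = { x₄, x₅ } ∪ { x₂ }
  { x₁, x₃, x₄, x₅ }  = ᶜ of { x₂ }
  { x₂, x₃, x₄, x₅ }  = { x₄, x₅ } ∪ { x₂, x₃, x₅ }
Pass 2: 7 new —
  { x₁ }  = ᶜ of { x₂, x₃, x₄, x₅ }
  { x₁, x₃ }  = ᶜ of { x₂, x₄, x₅ }
  { x₁, x₂, x₄ }  = { x₂ } ∪ { x₁, x₄ }
  { x₁, x₄, x₅ }  = { x₄, x₅ } ∪ { x₁, x₄ }
  { x₁, x₂, x₃, x₄ }  = { x₁, x₂, x₃ } ∪ { x₁, x₄ }
  { x₁, x₂, x₃, x₅ }  = { x₁, x₂, x₃ } ∪ { x₁, x₃, x₅ }
  { x₁, x₂, x₄, x₅ }  = { x₁, x₄ } ∪ { x₂, x₄, x₅ }
Pass 3: +7 →
  { x₃ }  = ᶜ of { x₁, x₂, x₄, x₅ }
  { x₄ }  = ᶜ of { x₁, x₂, x₃, x₅ }
  { x₅ }  = ᶜ of { x₁, x₂, x₃, x₄ }
  { x₁, x₂ }  = { x₂ } ∪ { x₁ }
  { x₂, x₃ }  = ᶜ of { x₁, x₄, x₅ }
  { x₃, x₅ }  = ᶜ of { x₁, x₂, x₄ }
  { x₁, x₃, x₄ }  = { x₁, x₄ } ∪ { x₁, x₃ }
Pass 4. New:
  { x₁, x₅ }  = { x₅ } ∪ { x₁ }
  { x₂, x₅ }  = ᶜ of { x₁, x₃, x₄ }
  { x₃, x₄ }  = { x₃ } ∪ { x₄ }
  { x₁, x₂, x₅ }  = { x₁, x₂ } ∪ { x₅ }
  { x₂, x₃, x₄ }  = { x₃ } ∪ { x₂, x₄ }
  { x₃, x₄, x₅ }  = ᶜ of { x₁, x₂ }
After Pass 5 the family is unchanged; done.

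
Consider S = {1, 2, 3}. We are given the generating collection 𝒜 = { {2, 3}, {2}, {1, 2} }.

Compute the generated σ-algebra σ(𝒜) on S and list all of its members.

Initial family (5 sets): { {}, {2}, {1, 2}, {2, 3}, S }.
Pass 1 adds 3:
  {1}  = {2, 3}ᶜ
  {3}  = {1, 2}ᶜ
  {1, 3}  = {2}ᶜ
  (now 8)
Pass 2: stable.

σ(𝒜) = { {}, {1}, {2}, {3}, {1, 2}, {1, 3}, {2, 3}, S }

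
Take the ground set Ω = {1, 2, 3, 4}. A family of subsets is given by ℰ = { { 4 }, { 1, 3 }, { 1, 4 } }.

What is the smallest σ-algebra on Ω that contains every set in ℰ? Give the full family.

Begin from { ∅, { 4 }, { 1, 3 }, { 1, 4 }, Ω } (that is, ℰ plus ∅ and Ω).
Pass 1: 4 new —
  { 2, 3 }  = complement { 1, 4 }
  { 2, 4 }  = complement { 1, 3 }
  { 1, 2, 3 }  = complement { 4 }
  { 1, 3, 4 }  = { 1, 4 } ∪ { 1, 3 }
Pass 2: +3 →
  { 2 }  = complement { 1, 3, 4 }
  { 1, 2, 4 }  = { 1, 4 } ∪ { 2, 4 }
  { 2, 3, 4 }  = { 2, 3 } ∪ { 4 }
Pass 3 (2 new):
  { 1 }  = complement { 2, 3, 4 }
  { 3 }  = complement { 1, 2, 4 }
Pass 4. New:
  { 1, 2 }  = { 2 } ∪ { 1 }
  { 3, 4 }  = { 3 } ∪ { 4 }
Pass 5: stable.

σ(ℰ) = { ∅, { 1 }, { 2 }, { 3 }, { 4 }, { 1, 2 }, { 1, 3 }, { 1, 4 }, { 2, 3 }, { 2, 4 }, { 3, 4 }, { 1, 2, 3 }, { 1, 2, 4 }, { 1, 3, 4 }, { 2, 3, 4 }, Ω }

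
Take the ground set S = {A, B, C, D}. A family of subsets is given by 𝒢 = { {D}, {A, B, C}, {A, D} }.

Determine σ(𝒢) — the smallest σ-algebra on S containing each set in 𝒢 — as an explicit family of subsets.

Start: 𝒢 ∪ {∅, S} = { {}, {D}, {A, D}, {A, B, C}, S }.
Step 1. New:
  {B, C}  = complement {A, D}
  — 6 sets.
Step 2 (1 new):
  {B, C, D}  = {D} ∪ {B, C}
  — 7 sets.
Step 3. New:
  {A}  = complement {B, C, D}
  — 8 sets.
After Step 4 the family is unchanged; done.

|σ(𝒢)| = 8.  σ(𝒢) = { {}, {A}, {D}, {A, D}, {B, C}, {A, B, C}, {B, C, D}, S }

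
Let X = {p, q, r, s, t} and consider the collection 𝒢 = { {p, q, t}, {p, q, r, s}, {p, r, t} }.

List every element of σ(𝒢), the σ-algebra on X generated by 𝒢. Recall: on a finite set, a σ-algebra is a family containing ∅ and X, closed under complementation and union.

σ(𝒢) (32 sets): { {}, {p}, {q}, {r}, {s}, {t}, {p, q}, {p, r}, {p, s}, {p, t}, {q, r}, {q, s}, {q, t}, {r, s}, {r, t}, {s, t}, {p, q, r}, {p, q, s}, {p, q, t}, {p, r, s}, {p, r, t}, {p, s, t}, {q, r, s}, {q, r, t}, {q, s, t}, {r, s, t}, {p, q, r, s}, {p, q, r, t}, {p, q, s, t}, {p, r, s, t}, {q, r, s, t}, X }

Trace:
Begin from { {}, {p, q, t}, {p, r, t}, {p, q, r, s}, X } (that is, 𝒢 plus ∅ and X).
Step 1. New:
  {t}  = complement {p, q, r, s}
  {q, s}  = complement {p, r, t}
  {r, s}  = complement {p, q, t}
  {p, q, r, t}  = {p, q, t} ∪ {p, r, t}
  [9 total]
Step 2 (6 new):
  {s}  = complement {p, q, r, t}
  {q, r, s}  = {r, s} ∪ {q, s}
  {q, s, t}  = {t} ∪ {q, s}
  {r, s, t}  = {r, s} ∪ {t}
  {p, q, s, t}  = {p, q, t} ∪ {q, s}
  {p, r, s, t}  = {r, s} ∪ {p, r, t}
  [15 total]
Step 3 (7 new):
  {q}  = complement {p, r, s, t}
  {r}  = complement {p, q, s, t}
  {p, q}  = complement {r, s, t}
  {p, r}  = complement {q, s, t}
  {p, t}  = complement {q, r, s}
  {s, t}  = {s} ∪ {t}
  {q, r, s, t}  = {r, s, t} ∪ {q, r, s}
  [22 total]
Step 4 (8 new):
  {p}  = complement {q, r, s, t}
  {q, r}  = {q} ∪ {r}
  {q, t}  = {q} ∪ {t}
  {r, t}  = {t} ∪ {r}
  {p, q, r}  = complement {s, t}
  {p, q, s}  = {q, s} ∪ {p, q}
  {p, r, s}  = {r, s} ∪ {p, r}
  {p, s, t}  = {s, t} ∪ {p, t}
  [30 total]
Step 5: 2 new —
  {p, s}  = {s} ∪ {p}
  {q, r, t}  = {q, t} ∪ {r}
  [32 total]
Step 6: closed — nothing new.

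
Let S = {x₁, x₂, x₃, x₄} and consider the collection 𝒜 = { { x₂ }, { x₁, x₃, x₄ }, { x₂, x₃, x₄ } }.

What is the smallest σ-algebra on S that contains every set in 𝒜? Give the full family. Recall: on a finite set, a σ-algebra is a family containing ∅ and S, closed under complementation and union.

Start: 𝒜 ∪ {∅, S} = { {}, { x₂ }, { x₁, x₃, x₄ }, { x₂, x₃, x₄ }, S }.
Round 1 (1 new):
  { x₁ }  = ᶜ of { x₂, x₃, x₄ }
  (now 6)
Round 2 adds 1:
  { x₁, x₂ }  = { x₂ } ∪ { x₁ }
  (now 7)
Round 3: 1 new —
  { x₃, x₄ }  = ᶜ of { x₁, x₂ }
  (now 8)
After Round 4 the family is unchanged; done.

Therefore σ(𝒜) = { {}, { x₁ }, { x₂ }, { x₁, x₂ }, { x₃, x₄ }, { x₁, x₃, x₄ }, { x₂, x₃, x₄ }, S } (|σ(𝒜)| = 8).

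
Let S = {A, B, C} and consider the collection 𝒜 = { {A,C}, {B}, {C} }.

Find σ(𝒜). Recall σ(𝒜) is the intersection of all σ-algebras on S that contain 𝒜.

Begin from { {}, {B}, {C}, {A,C}, S } (that is, 𝒜 plus ∅ and S).
Pass 1: 2 new —
  {A,B}  = ᶜ of {C}
  {B,C}  = {C} ∪ {B}
  [7 total]
Pass 2 adds 1:
  {A}  = ᶜ of {B,C}
  [8 total]
Pass 3: stable.

Therefore σ(𝒜) = { {}, {A}, {B}, {C}, {A,B}, {A,C}, {B,C}, S } (|σ(𝒜)| = 8).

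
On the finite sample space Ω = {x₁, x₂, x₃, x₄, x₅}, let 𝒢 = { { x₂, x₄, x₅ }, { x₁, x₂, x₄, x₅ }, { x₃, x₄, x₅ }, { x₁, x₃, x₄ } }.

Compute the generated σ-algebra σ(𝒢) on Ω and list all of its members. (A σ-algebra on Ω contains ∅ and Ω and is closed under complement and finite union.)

|σ(𝒢)| = 32.  σ(𝒢) = { {}, { x₁ }, { x₂ }, { x₃ }, { x₄ }, { x₅ }, { x₁, x₂ }, { x₁, x₃ }, { x₁, x₄ }, { x₁, x₅ }, { x₂, x₃ }, { x₂, x₄ }, { x₂, x₅ }, { x₃, x₄ }, { x₃, x₅ }, { x₄, x₅ }, { x₁, x₂, x₃ }, { x₁, x₂, x₄ }, { x₁, x₂, x₅ }, { x₁, x₃, x₄ }, { x₁, x₃, x₅ }, { x₁, x₄, x₅ }, { x₂, x₃, x₄ }, { x₂, x₃, x₅ }, { x₂, x₄, x₅ }, { x₃, x₄, x₅ }, { x₁, x₂, x₃, x₄ }, { x₁, x₂, x₃, x₅ }, { x₁, x₂, x₄, x₅ }, { x₁, x₃, x₄, x₅ }, { x₂, x₃, x₄, x₅ }, Ω }

Check:
Initial family (6 sets): { {}, { x₁, x₃, x₄ }, { x₂, x₄, x₅ }, { x₃, x₄, x₅ }, { x₁, x₂, x₄, x₅ }, Ω }.
Round 1 (6 new):
  { x₃ }  = { x₁, x₂, x₄, x₅ }ᶜ
  { x₁, x₂ }  = { x₃, x₄, x₅ }ᶜ
  { x₁, x₃ }  = { x₂, x₄, x₅ }ᶜ
  { x₂, x₅ }  = { x₁, x₃, x₄ }ᶜ
  { x₁, x₃, x₄, x₅ }  = { x₃, x₄, x₅ } ∪ { x₁, x₃, x₄ }
  { x₂, x₃, x₄, x₅ }  = { x₃, x₄, x₅ } ∪ { x₂, x₄, x₅ }
  |family| = 12
Round 2: +7 →
  { x₁ }  = { x₂, x₃, x₄, x₅ }ᶜ
  { x₂ }  = { x₁, x₃, x₄, x₅ }ᶜ
  { x₁, x₂, x₃ }  = { x₁, x₂ } ∪ { x₃ }
  { x₁, x₂, x₅ }  = { x₂, x₅ } ∪ { x₁, x₂ }
  { x₂, x₃, x₅ }  = { x₂, x₅ } ∪ { x₃ }
  { x₁, x₂, x₃, x₄ }  = { x₁, x₂ } ∪ { x₁, x₃, x₄ }
  { x₁, x₂, x₃, x₅ }  = { x₂, x₅ } ∪ { x₁, x₃ }
  |family| = 19
Round 3: +6 →
  { x₄ }  = { x₁, x₂, x₃, x₅ }ᶜ
  { x₅ }  = { x₁, x₂, x₃, x₄ }ᶜ
  { x₁, x₄ }  = { x₂, x₃, x₅ }ᶜ
  { x₂, x₃ }  = { x₂ } ∪ { x₃ }
  { x₃, x₄ }  = { x₁, x₂, x₅ }ᶜ
  { x₄, x₅ }  = { x₁, x₂, x₃ }ᶜ
  |family| = 25
Round 4. New:
  { x₁, x₅ }  = { x₅ } ∪ { x₁ }
  { x₂, x₄ }  = { x₂ } ∪ { x₄ }
  { x₃, x₅ }  = { x₅ } ∪ { x₃ }
  { x₁, x₂, x₄ }  = { x₁, x₂ } ∪ { x₁, x₄ }
  { x₁, x₃, x₅ }  = { x₅ } ∪ { x₁, x₃ }
  { x₁, x₄, x₅ }  = { x₂, x₃ }ᶜ
  { x₂, x₃, x₄ }  = { x₃, x₄ } ∪ { x₂ }
  |family| = 32
Round 5: stable.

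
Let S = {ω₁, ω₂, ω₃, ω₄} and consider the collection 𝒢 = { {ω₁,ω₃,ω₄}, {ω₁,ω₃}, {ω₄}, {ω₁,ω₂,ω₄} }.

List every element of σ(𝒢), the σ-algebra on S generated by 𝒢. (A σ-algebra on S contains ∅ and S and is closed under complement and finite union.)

Start: 𝒢 ∪ {∅, S} = { {}, {ω₄}, {ω₁,ω₃}, {ω₁,ω₂,ω₄}, {ω₁,ω₃,ω₄}, S }.
Iteration 1. New:
  {ω₂}  = complement {ω₁,ω₃,ω₄}
  {ω₃}  = complement {ω₁,ω₂,ω₄}
  {ω₂,ω₄}  = complement {ω₁,ω₃}
  {ω₁,ω₂,ω₃}  = complement {ω₄}
  — 10 sets.
Iteration 2: +3 →
  {ω₂,ω₃}  = {ω₂} ∪ {ω₃}
  {ω₃,ω₄}  = {ω₃} ∪ {ω₄}
  {ω₂,ω₃,ω₄}  = {ω₃} ∪ {ω₂,ω₄}
  — 13 sets.
Iteration 3: 3 new —
  {ω₁}  = complement {ω₂,ω₃,ω₄}
  {ω₁,ω₂}  = complement {ω₃,ω₄}
  {ω₁,ω₄}  = complement {ω₂,ω₃}
  — 16 sets.
Iteration 4: stable.

σ(𝒢) = { {}, {ω₁}, {ω₂}, {ω₃}, {ω₄}, {ω₁,ω₂}, {ω₁,ω₃}, {ω₁,ω₄}, {ω₂,ω₃}, {ω₂,ω₄}, {ω₃,ω₄}, {ω₁,ω₂,ω₃}, {ω₁,ω₂,ω₄}, {ω₁,ω₃,ω₄}, {ω₂,ω₃,ω₄}, S }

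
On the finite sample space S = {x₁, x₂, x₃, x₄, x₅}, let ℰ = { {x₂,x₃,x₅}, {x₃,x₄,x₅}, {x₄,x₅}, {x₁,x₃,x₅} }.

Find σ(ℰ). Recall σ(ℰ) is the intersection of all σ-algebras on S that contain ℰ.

Answer: σ(ℰ) = { {}, {x₁}, {x₂}, {x₃}, {x₄}, {x₅}, {x₁,x₂}, {x₁,x₃}, {x₁,x₄}, {x₁,x₅}, {x₂,x₃}, {x₂,x₄}, {x₂,x₅}, {x₃,x₄}, {x₃,x₅}, {x₄,x₅}, {x₁,x₂,x₃}, {x₁,x₂,x₄}, {x₁,x₂,x₅}, {x₁,x₃,x₄}, {x₁,x₃,x₅}, {x₁,x₄,x₅}, {x₂,x₃,x₄}, {x₂,x₃,x₅}, {x₂,x₄,x₅}, {x₃,x₄,x₅}, {x₁,x₂,x₃,x₄}, {x₁,x₂,x₃,x₅}, {x₁,x₂,x₄,x₅}, {x₁,x₃,x₄,x₅}, {x₂,x₃,x₄,x₅}, S }

Check:
Take S₀ = ℰ ∪ {∅, S} = { {}, {x₄,x₅}, {x₁,x₃,x₅}, {x₂,x₃,x₅}, {x₃,x₄,x₅}, S }.
Iteration 1 (7 new):
  {x₁,x₂}  = ᶜ of {x₃,x₄,x₅}
  {x₁,x₄}  = ᶜ of {x₂,x₃,x₅}
  {x₂,x₄}  = ᶜ of {x₁,x₃,x₅}
  {x₁,x₂,x₃}  = ᶜ of {x₄,x₅}
  {x₁,x₂,x₃,x₅}  = {x₂,x₃,x₅} ∪ {x₁,x₃,x₅}
  {x₁,x₃,x₄,x₅}  = {x₄,x₅} ∪ {x₁,x₃,x₅}
  {x₂,x₃,x₄,x₅}  = {x₄,x₅} ∪ {x₂,x₃,x₅}
  — 13 sets.
Iteration 2 adds 8:
  {x₁}  = ᶜ of {x₂,x₃,x₄,x₅}
  {x₂}  = ᶜ of {x₁,x₃,x₄,x₅}
  {x₄}  = ᶜ of {x₁,x₂,x₃,x₅}
  {x₁,x₂,x₄}  = {x₁,x₂} ∪ {x₁,x₄}
  {x₁,x₄,x₅}  = {x₄,x₅} ∪ {x₁,x₄}
  {x₂,x₄,x₅}  = {x₄,x₅} ∪ {x₂,x₄}
  {x₁,x₂,x₃,x₄}  = {x₁,x₂,x₃} ∪ {x₁,x₄}
  {x₁,x₂,x₄,x₅}  = {x₁,x₂} ∪ {x₄,x₅}
  — 21 sets.
Iteration 3: +5 →
  {x₃}  = ᶜ of {x₁,x₂,x₄,x₅}
  {x₅}  = ᶜ of {x₁,x₂,x₃,x₄}
  {x₁,x₃}  = ᶜ of {x₂,x₄,x₅}
  {x₂,x₃}  = ᶜ of {x₁,x₄,x₅}
  {x₃,x₅}  = ᶜ of {x₁,x₂,x₄}
  — 26 sets.
Iteration 4: +6 →
  {x₁,x₅}  = {x₅} ∪ {x₁}
  {x₂,x₅}  = {x₂} ∪ {x₅}
  {x₃,x₄}  = {x₃} ∪ {x₄}
  {x₁,x₂,x₅}  = {x₁,x₂} ∪ {x₅}
  {x₁,x₃,x₄}  = {x₃} ∪ {x₁,x₄}
  {x₂,x₃,x₄}  = {x₃} ∪ {x₂,x₄}
  — 32 sets.
After Iteration 5 the family is unchanged; done.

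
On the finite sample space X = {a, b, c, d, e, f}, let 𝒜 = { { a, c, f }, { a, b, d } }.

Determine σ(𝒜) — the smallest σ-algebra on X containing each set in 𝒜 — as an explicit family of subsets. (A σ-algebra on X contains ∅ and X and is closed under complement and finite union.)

Initial family (4 sets): { ∅, { a, b, d }, { a, c, f }, X }.
Iteration 1 (3 new):
  { b, d, e }  = { a, c, f }ᶜ
  { c, e, f }  = { a, b, d }ᶜ
  { a, b, c, d, f }  = { a, b, d } ∪ { a, c, f }
Iteration 2. New:
  { e }  = { a, b, c, d, f }ᶜ
  { a, b, d, e }  = { a, b, d } ∪ { b, d, e }
  { a, c, e, f }  = { a, c, f } ∪ { c, e, f }
  { b, c, d, e, f }  = { c, e, f } ∪ { b, d, e }
Iteration 3 (3 new):
  { a }  = { b, c, d, e, f }ᶜ
  { b, d }  = { a, c, e, f }ᶜ
  { c, f }  = { a, b, d, e }ᶜ
Iteration 4 adds 2:
  { a, e }  = { e } ∪ { a }
  { b, c, d, f }  = { c, f } ∪ { b, d }
Iteration 5: stable.

|σ(𝒜)| = 16.  σ(𝒜) = { ∅, { a }, { e }, { a, e }, { b, d }, { c, f }, { a, b, d }, { a, c, f }, { b, d, e }, { c, e, f }, { a, b, d, e }, { a, c, e, f }, { b, c, d, f }, { a, b, c, d, f }, { b, c, d, e, f }, X }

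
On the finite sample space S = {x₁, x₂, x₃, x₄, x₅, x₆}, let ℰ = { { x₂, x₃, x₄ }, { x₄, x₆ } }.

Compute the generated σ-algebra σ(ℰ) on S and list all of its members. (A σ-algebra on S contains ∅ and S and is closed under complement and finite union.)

Initial family (4 sets): { {}, { x₄, x₆ }, { x₂, x₃, x₄ }, S }.
Pass 1 (3 new):
  { x₁, x₅, x₆ }  = complement { x₂, x₃, x₄ }
  { x₁, x₂, x₃, x₅ }  = complement { x₄, x₆ }
  { x₂, x₃, x₄, x₆ }  = { x₄, x₆ } ∪ { x₂, x₃, x₄ }
  |family| = 7
Pass 2 (4 new):
  { x₁, x₅ }  = complement { x₂, x₃, x₄, x₆ }
  { x₁, x₄, x₅, x₆ }  = { x₁, x₅, x₆ } ∪ { x₄, x₆ }
  { x₁, x₂, x₃, x₄, x₅ }  = { x₂, x₃, x₄ } ∪ { x₁, x₂, x₃, x₅ }
  { x₁, x₂, x₃, x₅, x₆ }  = { x₁, x₅, x₆ } ∪ { x₁, x₂, x₃, x₅ }
  |family| = 11
Pass 3: +3 →
  { x₄ }  = complement { x₁, x₂, x₃, x₅, x₆ }
  { x₆ }  = complement { x₁, x₂, x₃, x₄, x₅ }
  { x₂, x₃ }  = complement { x₁, x₄, x₅, x₆ }
  |family| = 14
Pass 4: +2 →
  { x₁, x₄, x₅ }  = { x₁, x₅ } ∪ { x₄ }
  { x₂, x₃, x₆ }  = { x₂, x₃ } ∪ { x₆ }
  |family| = 16
Pass 5: already closed under ᶜ and ∪.

|σ(ℰ)| = 16.  σ(ℰ) = { {}, { x₄ }, { x₆ }, { x₁, x₅ }, { x₂, x₃ }, { x₄, x₆ }, { x₁, x₄, x₅ }, { x₁, x₅, x₆ }, { x₂, x₃, x₄ }, { x₂, x₃, x₆ }, { x₁, x₂, x₃, x₅ }, { x₁, x₄, x₅, x₆ }, { x₂, x₃, x₄, x₆ }, { x₁, x₂, x₃, x₄, x₅ }, { x₁, x₂, x₃, x₅, x₆ }, S }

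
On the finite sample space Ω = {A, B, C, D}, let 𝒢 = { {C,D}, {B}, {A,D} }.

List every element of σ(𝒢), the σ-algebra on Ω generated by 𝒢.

Begin from { {}, {B}, {A,D}, {C,D}, Ω } (that is, 𝒢 plus ∅ and Ω).
Round 1 (5 new):
  {A,B}  = complement {C,D}
  {B,C}  = complement {A,D}
  {A,B,D}  = {A,D} ∪ {B}
  {A,C,D}  = complement {B}
  {B,C,D}  = {C,D} ∪ {B}
  — 10 sets.
Round 2. New:
  {A}  = complement {B,C,D}
  {C}  = complement {A,B,D}
  {A,B,C}  = {A,B} ∪ {B,C}
  — 13 sets.
Round 3: +2 →
  {D}  = complement {A,B,C}
  {A,C}  = {C} ∪ {A}
  — 15 sets.
Round 4: +1 →
  {B,D}  = complement {A,C}
  — 16 sets.
Round 5: already closed under ᶜ and ∪.

Hence σ(𝒢) has 16 members: { {}, {A}, {B}, {C}, {D}, {A,B}, {A,C}, {A,D}, {B,C}, {B,D}, {C,D}, {A,B,C}, {A,B,D}, {A,C,D}, {B,C,D}, Ω }.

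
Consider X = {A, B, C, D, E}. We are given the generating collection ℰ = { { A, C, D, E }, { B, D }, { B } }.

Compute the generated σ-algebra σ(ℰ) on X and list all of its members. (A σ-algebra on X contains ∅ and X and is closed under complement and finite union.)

σ(ℰ) (8 sets): { {  }, { B }, { D }, { B, D }, { A, C, E }, { A, B, C, E }, { A, C, D, E }, X }

Derivation:
Initial family (5 sets): { {  }, { B }, { B, D }, { A, C, D, E }, X }.
Iteration 1. New:
  { A, C, E }  = X∖{ B, D }
  — 6 sets.
Iteration 2: +1 →
  { A, B, C, E }  = { A, C, E } ∪ { B }
  — 7 sets.
Iteration 3: +1 →
  { D }  = X∖{ A, B, C, E }
  — 8 sets.
After Iteration 4 the family is unchanged; done.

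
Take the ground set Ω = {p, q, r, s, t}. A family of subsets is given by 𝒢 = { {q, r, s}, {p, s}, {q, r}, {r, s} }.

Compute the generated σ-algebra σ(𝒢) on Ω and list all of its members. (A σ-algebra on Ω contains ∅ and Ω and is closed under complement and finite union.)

Take S₀ = 𝒢 ∪ {∅, Ω} = { {}, {p, s}, {q, r}, {r, s}, {q, r, s}, Ω }.
Iteration 1 adds 6:
  {p, t}  = {q, r, s}ᶜ
  {p, q, t}  = {r, s}ᶜ
  {p, r, s}  = {r, s} ∪ {p, s}
  {p, s, t}  = {q, r}ᶜ
  {q, r, t}  = {p, s}ᶜ
  {p, q, r, s}  = {q, r, s} ∪ {p, s}
Iteration 2: 6 new —
  {t}  = {p, q, r, s}ᶜ
  {q, t}  = {p, r, s}ᶜ
  {p, q, r, t}  = {p, q, t} ∪ {q, r, t}
  {p, q, s, t}  = {p, s, t} ∪ {p, q, t}
  {p, r, s, t}  = {p, s, t} ∪ {r, s}
  {q, r, s, t}  = {r, s} ∪ {q, r, t}
Iteration 3 (5 new):
  {p}  = {q, r, s, t}ᶜ
  {q}  = {p, r, s, t}ᶜ
  {r}  = {p, q, s, t}ᶜ
  {s}  = {p, q, r, t}ᶜ
  {r, s, t}  = {r, s} ∪ {t}
Iteration 4: 9 new —
  {p, q}  = {r, s, t}ᶜ
  {p, r}  = {r} ∪ {p}
  {q, s}  = {q} ∪ {s}
  {r, t}  = {t} ∪ {r}
  {s, t}  = {t} ∪ {s}
  {p, q, r}  = {q, r} ∪ {p}
  {p, q, s}  = {q} ∪ {p, s}
  {p, r, t}  = {r} ∪ {p, t}
  {q, s, t}  = {q, t} ∪ {s}
Iteration 5: stable.

Therefore σ(𝒢) = { {}, {p}, {q}, {r}, {s}, {t}, {p, q}, {p, r}, {p, s}, {p, t}, {q, r}, {q, s}, {q, t}, {r, s}, {r, t}, {s, t}, {p, q, r}, {p, q, s}, {p, q, t}, {p, r, s}, {p, r, t}, {p, s, t}, {q, r, s}, {q, r, t}, {q, s, t}, {r, s, t}, {p, q, r, s}, {p, q, r, t}, {p, q, s, t}, {p, r, s, t}, {q, r, s, t}, Ω } (|σ(𝒢)| = 32).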